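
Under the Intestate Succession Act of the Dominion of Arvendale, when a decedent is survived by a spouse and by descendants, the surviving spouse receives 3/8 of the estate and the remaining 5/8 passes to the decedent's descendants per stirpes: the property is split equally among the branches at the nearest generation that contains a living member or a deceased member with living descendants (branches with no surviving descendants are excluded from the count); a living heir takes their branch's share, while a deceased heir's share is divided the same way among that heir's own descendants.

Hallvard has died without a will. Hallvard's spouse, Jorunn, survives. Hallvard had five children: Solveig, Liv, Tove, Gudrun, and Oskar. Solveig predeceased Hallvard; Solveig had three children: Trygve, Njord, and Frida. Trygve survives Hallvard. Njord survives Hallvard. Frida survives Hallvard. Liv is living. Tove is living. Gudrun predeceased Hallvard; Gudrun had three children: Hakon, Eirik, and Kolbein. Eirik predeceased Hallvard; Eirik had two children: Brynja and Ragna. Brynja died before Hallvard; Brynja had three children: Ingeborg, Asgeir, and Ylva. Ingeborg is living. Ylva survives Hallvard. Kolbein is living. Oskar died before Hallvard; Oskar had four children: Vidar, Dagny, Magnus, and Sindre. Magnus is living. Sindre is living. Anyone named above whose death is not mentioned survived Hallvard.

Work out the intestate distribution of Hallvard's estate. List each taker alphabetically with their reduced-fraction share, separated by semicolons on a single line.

Jorunn, as surviving spouse, takes 3/8.
The remaining 5/8 passes to Hallvard's descendants per stirpes.
The 5/8 is divided into 5 equal shares of 1/8 among Solveig, Liv, Tove, Gudrun, Oskar.
Solveig predeceased; the 1/8 allotted to Solveig's branch passes to Solveig's issue by representation.
The 1/8 is divided into 3 equal shares of 1/24 among Trygve, Njord, Frida.
Trygve is living and takes 1/24.
Njord is living and takes 1/24.
Frida is living and takes 1/24.
Liv is living and takes 1/8.
Tove is living and takes 1/8.
Gudrun predeceased; the 1/8 allotted to Gudrun's branch passes to Gudrun's issue by representation.
The 1/8 is divided into 3 equal shares of 1/24 among Hakon, Eirik, Kolbein.
Hakon is living and takes 1/24.
Eirik predeceased; the 1/24 allotted to Eirik's branch passes to Eirik's issue by representation.
The 1/24 is divided into 2 equal shares of 1/48 among Brynja, Ragna.
Brynja predeceased; the 1/48 allotted to Brynja's branch passes to Brynja's issue by representation.
The 1/48 is divided into 3 equal shares of 1/144 among Ingeborg, Asgeir, Ylva.
Ingeborg is living and takes 1/144.
Asgeir is living and takes 1/144.
Ylva is living and takes 1/144.
Ragna is living and takes 1/48.
Kolbein is living and takes 1/24.
Oskar predeceased; the 1/8 allotted to Oskar's branch passes to Oskar's issue by representation.
The 1/8 is divided into 4 equal shares of 1/32 among Vidar, Dagny, Magnus, Sindre.
Vidar is living and takes 1/32.
Dagny is living and takes 1/32.
Magnus is living and takes 1/32.
Sindre is living and takes 1/32.

Asgeir 1/144; Dagny 1/32; Frida 1/24; Hakon 1/24; Ingeborg 1/144; Jorunn 3/8; Kolbein 1/24; Liv 1/8; Magnus 1/32; Njord 1/24; Ragna 1/48; Sindre 1/32; Tove 1/8; Trygve 1/24; Vidar 1/32; Ylva 1/144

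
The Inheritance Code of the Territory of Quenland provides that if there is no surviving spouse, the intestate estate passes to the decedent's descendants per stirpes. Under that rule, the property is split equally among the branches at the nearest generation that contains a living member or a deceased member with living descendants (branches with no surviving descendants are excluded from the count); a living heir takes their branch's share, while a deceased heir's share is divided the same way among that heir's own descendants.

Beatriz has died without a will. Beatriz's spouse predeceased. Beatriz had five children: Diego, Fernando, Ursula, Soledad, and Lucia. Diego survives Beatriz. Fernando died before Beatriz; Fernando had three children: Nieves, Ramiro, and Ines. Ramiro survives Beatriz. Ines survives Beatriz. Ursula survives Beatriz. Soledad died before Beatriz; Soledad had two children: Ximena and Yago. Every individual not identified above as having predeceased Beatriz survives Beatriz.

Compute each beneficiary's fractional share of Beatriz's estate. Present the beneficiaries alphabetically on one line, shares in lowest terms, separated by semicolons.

Diego 1/5; Ines 1/15; Lucia 1/5; Nieves 1/15; Ramiro 1/15; Ursula 1/5; Ximena 1/10; Yago 1/10

There is no surviving spouse, so the entire estate passes to Beatriz's descendants per stirpes.
The estate is divided into 5 equal shares of 1/5 among Diego, Fernando, Ursula, Soledad, Lucia.
Diego is living and takes 1/5.
Fernando predeceased; the 1/5 allotted to Fernando's branch passes to Fernando's issue by representation.
The 1/5 is divided into 3 equal shares of 1/15 among Nieves, Ramiro, Ines.
Nieves is living and takes 1/15.
Ramiro is living and takes 1/15.
Ines is living and takes 1/15.
Ursula is living and takes 1/5.
Soledad predeceased; the 1/5 allotted to Soledad's branch passes to Soledad's issue by representation.
The 1/5 is divided into 2 equal shares of 1/10 among Ximena, Yago.
Ximena is living and takes 1/10.
Yago is living and takes 1/10.
Lucia is living and takes 1/5.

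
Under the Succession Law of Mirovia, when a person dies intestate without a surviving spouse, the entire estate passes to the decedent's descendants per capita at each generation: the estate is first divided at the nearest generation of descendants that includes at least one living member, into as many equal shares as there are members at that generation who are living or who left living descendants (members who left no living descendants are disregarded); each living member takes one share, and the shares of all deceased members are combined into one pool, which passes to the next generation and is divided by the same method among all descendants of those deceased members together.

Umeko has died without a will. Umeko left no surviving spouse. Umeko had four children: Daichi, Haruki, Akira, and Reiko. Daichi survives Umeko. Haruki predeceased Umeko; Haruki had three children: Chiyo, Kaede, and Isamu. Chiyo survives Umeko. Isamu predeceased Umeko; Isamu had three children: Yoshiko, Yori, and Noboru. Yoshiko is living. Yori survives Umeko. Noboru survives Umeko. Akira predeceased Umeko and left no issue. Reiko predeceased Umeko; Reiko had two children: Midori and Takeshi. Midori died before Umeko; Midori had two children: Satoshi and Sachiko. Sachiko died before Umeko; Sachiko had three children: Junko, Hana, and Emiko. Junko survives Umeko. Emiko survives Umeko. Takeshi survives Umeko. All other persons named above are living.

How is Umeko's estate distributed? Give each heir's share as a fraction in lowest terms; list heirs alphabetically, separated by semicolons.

There is no surviving spouse, so the entire estate passes to Umeko's descendants per capita at each generation.
At generation 1 (Daichi, Haruki, Reiko) there are 3 shares of (1)/3 = 1/3 each.
Living: Daichi — each takes 1/3.
Deceased: Haruki and Reiko. Their combined 2/3 is pooled and carried to generation 2.
At generation 2 (Chiyo, Kaede, Isamu, Midori, Takeshi) there are 5 shares of (2/3)/5 = 2/15 each.
Living: Chiyo, Kaede, and Takeshi — each takes 2/15.
Deceased: Isamu and Midori. Their combined 4/15 is pooled and carried to generation 3.
At generation 3 (Yoshiko, Yori, Noboru, Satoshi, Sachiko) there are 5 shares of (4/15)/5 = 4/75 each.
Living: Yoshiko, Yori, Noboru, and Satoshi — each takes 4/75.
Deceased: Sachiko. That 4/75 share is carried to generation 4.
At generation 4 (Junko, Hana, Emiko) there are 3 shares of (4/75)/3 = 4/225 each.
Living: Junko, Hana, and Emiko — each takes 4/225.

Chiyo 2/15; Daichi 1/3; Emiko 4/225; Hana 4/225; Junko 4/225; Kaede 2/15; Noboru 4/75; Satoshi 4/75; Takeshi 2/15; Yori 4/75; Yoshiko 4/75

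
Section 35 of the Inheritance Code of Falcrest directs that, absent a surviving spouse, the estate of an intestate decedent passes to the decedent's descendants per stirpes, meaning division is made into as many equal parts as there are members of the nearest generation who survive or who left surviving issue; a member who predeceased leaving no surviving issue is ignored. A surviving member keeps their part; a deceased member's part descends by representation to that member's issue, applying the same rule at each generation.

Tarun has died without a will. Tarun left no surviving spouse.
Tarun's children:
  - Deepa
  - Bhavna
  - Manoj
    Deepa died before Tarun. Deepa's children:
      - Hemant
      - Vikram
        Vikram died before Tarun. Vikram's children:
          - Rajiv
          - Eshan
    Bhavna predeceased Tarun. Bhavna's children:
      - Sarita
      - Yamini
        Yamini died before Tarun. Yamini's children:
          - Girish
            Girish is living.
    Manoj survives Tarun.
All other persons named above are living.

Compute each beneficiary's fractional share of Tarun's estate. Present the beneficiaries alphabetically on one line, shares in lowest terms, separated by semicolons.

Eshan 1/12; Girish 1/6; Hemant 1/6; Manoj 1/3; Rajiv 1/12; Sarita 1/6

There is no surviving spouse, so the entire estate passes to Tarun's descendants per stirpes.
The estate is divided into 3 equal shares of 1/3 among Deepa, Bhavna, Manoj.
Deepa predeceased; the 1/3 allotted to Deepa's branch passes to Deepa's issue by representation.
The 1/3 is divided into 2 equal shares of 1/6 among Hemant, Vikram.
Hemant is living and takes 1/6.
Vikram predeceased; the 1/6 allotted to Vikram's branch passes to Vikram's issue by representation.
The 1/6 is divided into 2 equal shares of 1/12 among Rajiv, Eshan.
Rajiv is living and takes 1/12.
Eshan is living and takes 1/12.
Bhavna predeceased; the 1/3 allotted to Bhavna's branch passes to Bhavna's issue by representation.
The 1/3 is divided into 2 equal shares of 1/6 among Sarita, Yamini.
Sarita is living and takes 1/6.
Yamini predeceased; the 1/6 allotted to Yamini's branch passes to Yamini's issue by representation.
Girish is the sole taker at this level and receives the full 1/6.
Manoj is living and takes 1/3.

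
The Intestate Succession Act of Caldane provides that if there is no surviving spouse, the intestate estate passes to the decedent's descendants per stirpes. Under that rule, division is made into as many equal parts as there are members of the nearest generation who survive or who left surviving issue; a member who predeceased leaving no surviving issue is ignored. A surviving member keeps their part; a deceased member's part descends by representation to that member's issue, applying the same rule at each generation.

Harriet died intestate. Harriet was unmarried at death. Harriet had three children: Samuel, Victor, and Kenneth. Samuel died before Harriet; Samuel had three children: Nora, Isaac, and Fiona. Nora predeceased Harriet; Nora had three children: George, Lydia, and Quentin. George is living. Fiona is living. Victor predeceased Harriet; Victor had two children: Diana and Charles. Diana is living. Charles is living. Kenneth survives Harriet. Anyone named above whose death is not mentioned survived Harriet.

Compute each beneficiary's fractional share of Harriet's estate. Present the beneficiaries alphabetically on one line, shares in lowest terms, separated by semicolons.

Charles 1/6; Diana 1/6; Fiona 1/9; George 1/27; Isaac 1/9; Kenneth 1/3; Lydia 1/27; Quentin 1/27

There is no surviving spouse, so the entire estate passes to Harriet's descendants per stirpes.
The estate is divided into 3 equal shares of 1/3 among Samuel, Victor, Kenneth.
Samuel predeceased; the 1/3 allotted to Samuel's branch passes to Samuel's issue by representation.
The 1/3 is divided into 3 equal shares of 1/9 among Nora, Isaac, Fiona.
Nora predeceased; the 1/9 allotted to Nora's branch passes to Nora's issue by representation.
The 1/9 is divided into 3 equal shares of 1/27 among George, Lydia, Quentin.
George is living and takes 1/27.
Lydia is living and takes 1/27.
Quentin is living and takes 1/27.
Isaac is living and takes 1/9.
Fiona is living and takes 1/9.
Victor predeceased; the 1/3 allotted to Victor's branch passes to Victor's issue by representation.
The 1/3 is divided into 2 equal shares of 1/6 among Diana, Charles.
Diana is living and takes 1/6.
Charles is living and takes 1/6.
Kenneth is living and takes 1/3.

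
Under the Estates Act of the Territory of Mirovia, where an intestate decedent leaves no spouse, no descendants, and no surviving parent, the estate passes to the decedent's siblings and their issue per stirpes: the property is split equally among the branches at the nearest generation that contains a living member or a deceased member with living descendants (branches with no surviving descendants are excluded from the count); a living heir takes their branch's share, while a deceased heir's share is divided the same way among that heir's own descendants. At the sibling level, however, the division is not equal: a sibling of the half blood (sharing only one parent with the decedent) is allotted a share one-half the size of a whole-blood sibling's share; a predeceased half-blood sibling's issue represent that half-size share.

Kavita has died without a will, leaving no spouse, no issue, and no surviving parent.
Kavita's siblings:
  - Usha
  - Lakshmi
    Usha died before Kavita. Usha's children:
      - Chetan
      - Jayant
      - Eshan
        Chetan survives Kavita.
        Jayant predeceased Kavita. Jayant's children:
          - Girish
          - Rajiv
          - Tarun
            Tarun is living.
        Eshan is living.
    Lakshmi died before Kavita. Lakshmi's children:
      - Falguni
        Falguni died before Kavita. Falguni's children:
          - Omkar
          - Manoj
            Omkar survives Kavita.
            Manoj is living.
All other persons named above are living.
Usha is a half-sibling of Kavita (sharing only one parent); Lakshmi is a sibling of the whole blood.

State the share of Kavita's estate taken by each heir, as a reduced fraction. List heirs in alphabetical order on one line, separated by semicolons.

No spouse, descendants, or parent survives, so the estate passes to Kavita's siblings per stirpes.
Half-blood siblings count for one-half the weight of whole-blood siblings at the initial division.
Dividing 1 in proportion to weights (total weight 3/2): Usha (weight 1/2) → 1/3; Lakshmi (weight 1) → 2/3.
Usha predeceased; the 1/3 allotted to Usha's branch passes to Usha's issue by representation.
The 1/3 is divided into 3 equal shares of 1/9 among Chetan, Jayant, Eshan.
Chetan is living and takes 1/9.
Jayant predeceased; the 1/9 allotted to Jayant's branch passes to Jayant's issue by representation.
The 1/9 is divided into 3 equal shares of 1/27 among Girish, Rajiv, Tarun.
Girish is living and takes 1/27.
Rajiv is living and takes 1/27.
Tarun is living and takes 1/27.
Eshan is living and takes 1/9.
Lakshmi predeceased; the 2/3 allotted to Lakshmi's branch passes to Lakshmi's issue by representation.
Falguni's line is the sole branch at this level, so the full 2/3 passes to Falguni's issue by representation.
The 2/3 is divided into 2 equal shares of 1/3 among Omkar, Manoj.
Omkar is living and takes 1/3.
Manoj is living and takes 1/3.

Chetan 1/9; Eshan 1/9; Girish 1/27; Manoj 1/3; Omkar 1/3; Rajiv 1/27; Tarun 1/27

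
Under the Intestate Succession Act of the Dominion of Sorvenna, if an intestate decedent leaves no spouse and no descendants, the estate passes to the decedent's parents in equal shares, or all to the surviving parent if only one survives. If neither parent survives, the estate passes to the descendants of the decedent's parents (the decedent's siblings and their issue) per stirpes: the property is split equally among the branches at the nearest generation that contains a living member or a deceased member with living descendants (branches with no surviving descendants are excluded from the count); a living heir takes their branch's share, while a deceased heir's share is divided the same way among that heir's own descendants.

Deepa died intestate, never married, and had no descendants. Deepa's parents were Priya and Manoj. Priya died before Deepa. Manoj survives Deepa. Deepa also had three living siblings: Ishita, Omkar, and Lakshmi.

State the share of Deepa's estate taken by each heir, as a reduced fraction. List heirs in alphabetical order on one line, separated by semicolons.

Only one parent, Manoj, survives, so Manoj takes the entire estate. The siblings take nothing because a surviving parent has priority.

Manoj 1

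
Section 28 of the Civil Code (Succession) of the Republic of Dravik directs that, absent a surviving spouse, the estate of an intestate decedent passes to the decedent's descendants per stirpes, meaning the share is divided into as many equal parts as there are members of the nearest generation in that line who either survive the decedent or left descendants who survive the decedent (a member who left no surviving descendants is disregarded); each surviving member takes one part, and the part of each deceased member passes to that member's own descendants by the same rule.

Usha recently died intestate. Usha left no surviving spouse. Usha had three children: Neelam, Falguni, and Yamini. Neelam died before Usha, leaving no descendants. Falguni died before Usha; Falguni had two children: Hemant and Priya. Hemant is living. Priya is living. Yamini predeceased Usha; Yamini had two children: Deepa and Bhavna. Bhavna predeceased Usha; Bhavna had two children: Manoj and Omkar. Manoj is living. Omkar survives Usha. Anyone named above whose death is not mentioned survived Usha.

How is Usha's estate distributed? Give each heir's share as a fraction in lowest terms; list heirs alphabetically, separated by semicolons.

There is no surviving spouse, so the entire estate passes to Usha's descendants per stirpes.
Neelam left no surviving issue, so that branch lapses and is disregarded.
The estate is divided into 2 equal shares of 1/2 among Falguni, Yamini.
Falguni predeceased; the 1/2 allotted to Falguni's branch passes to Falguni's issue by representation.
The 1/2 is divided into 2 equal shares of 1/4 among Hemant, Priya.
Hemant is living and takes 1/4.
Priya is living and takes 1/4.
Yamini predeceased; the 1/2 allotted to Yamini's branch passes to Yamini's issue by representation.
The 1/2 is divided into 2 equal shares of 1/4 among Deepa, Bhavna.
Deepa is living and takes 1/4.
Bhavna predeceased; the 1/4 allotted to Bhavna's branch passes to Bhavna's issue by representation.
The 1/4 is divided into 2 equal shares of 1/8 among Manoj, Omkar.
Manoj is living and takes 1/8.
Omkar is living and takes 1/8.

Deepa 1/4; Hemant 1/4; Manoj 1/8; Omkar 1/8; Priya 1/4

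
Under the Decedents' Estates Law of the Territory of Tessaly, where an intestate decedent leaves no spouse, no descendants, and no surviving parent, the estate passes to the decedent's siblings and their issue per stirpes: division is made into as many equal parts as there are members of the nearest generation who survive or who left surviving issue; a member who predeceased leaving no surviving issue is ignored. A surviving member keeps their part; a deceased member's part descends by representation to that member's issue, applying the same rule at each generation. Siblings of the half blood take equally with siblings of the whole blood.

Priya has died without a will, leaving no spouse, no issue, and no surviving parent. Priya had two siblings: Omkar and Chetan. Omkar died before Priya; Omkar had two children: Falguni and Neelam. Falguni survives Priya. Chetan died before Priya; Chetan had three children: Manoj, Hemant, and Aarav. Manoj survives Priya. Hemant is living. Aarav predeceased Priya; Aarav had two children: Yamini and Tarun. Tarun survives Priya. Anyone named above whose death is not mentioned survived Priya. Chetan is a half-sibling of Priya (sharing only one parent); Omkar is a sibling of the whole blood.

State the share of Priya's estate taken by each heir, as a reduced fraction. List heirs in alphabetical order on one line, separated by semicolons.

Falguni 1/4; Hemant 1/6; Manoj 1/6; Neelam 1/4; Tarun 1/12; Yamini 1/12

No spouse, descendants, or parent survives, so the estate passes to Priya's siblings per stirpes.
Half-blood and whole-blood siblings take equally under the stated rule.
The estate is divided into 2 equal shares of 1/2 among Omkar, Chetan.
Omkar predeceased; the 1/2 allotted to Omkar's branch passes to Omkar's issue by representation.
The 1/2 is divided into 2 equal shares of 1/4 among Falguni, Neelam.
Falguni is living and takes 1/4.
Neelam is living and takes 1/4.
Chetan predeceased; the 1/2 allotted to Chetan's branch passes to Chetan's issue by representation.
The 1/2 is divided into 3 equal shares of 1/6 among Manoj, Hemant, Aarav.
Manoj is living and takes 1/6.
Hemant is living and takes 1/6.
Aarav predeceased; the 1/6 allotted to Aarav's branch passes to Aarav's issue by representation.
The 1/6 is divided into 2 equal shares of 1/12 among Yamini, Tarun.
Yamini is living and takes 1/12.
Tarun is living and takes 1/12.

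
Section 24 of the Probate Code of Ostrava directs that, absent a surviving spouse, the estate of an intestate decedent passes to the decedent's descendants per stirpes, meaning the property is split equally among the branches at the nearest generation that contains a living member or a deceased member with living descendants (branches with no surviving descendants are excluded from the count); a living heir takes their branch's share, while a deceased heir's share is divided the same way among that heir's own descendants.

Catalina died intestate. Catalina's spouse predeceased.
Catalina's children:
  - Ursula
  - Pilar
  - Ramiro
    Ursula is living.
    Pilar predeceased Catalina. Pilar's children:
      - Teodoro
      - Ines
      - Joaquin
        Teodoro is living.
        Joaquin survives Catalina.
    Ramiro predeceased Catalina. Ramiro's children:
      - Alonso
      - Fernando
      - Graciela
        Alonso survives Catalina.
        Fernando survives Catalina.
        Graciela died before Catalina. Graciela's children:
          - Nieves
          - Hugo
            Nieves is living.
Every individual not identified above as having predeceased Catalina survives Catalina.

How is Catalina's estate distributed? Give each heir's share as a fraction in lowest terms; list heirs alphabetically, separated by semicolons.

There is no surviving spouse, so the entire estate passes to Catalina's descendants per stirpes.
The estate is divided into 3 equal shares of 1/3 among Ursula, Pilar, Ramiro.
Ursula is living and takes 1/3.
Pilar predeceased; the 1/3 allotted to Pilar's branch passes to Pilar's issue by representation.
The 1/3 is divided into 3 equal shares of 1/9 among Teodoro, Ines, Joaquin.
Teodoro is living and takes 1/9.
Ines is living and takes 1/9.
Joaquin is living and takes 1/9.
Ramiro predeceased; the 1/3 allotted to Ramiro's branch passes to Ramiro's issue by representation.
The 1/3 is divided into 3 equal shares of 1/9 among Alonso, Fernando, Graciela.
Alonso is living and takes 1/9.
Fernando is living and takes 1/9.
Graciela predeceased; the 1/9 allotted to Graciela's branch passes to Graciela's issue by representation.
The 1/9 is divided into 2 equal shares of 1/18 among Nieves, Hugo.
Nieves is living and takes 1/18.
Hugo is living and takes 1/18.

Alonso 1/9; Fernando 1/9; Hugo 1/18; Ines 1/9; Joaquin 1/9; Nieves 1/18; Teodoro 1/9; Ursula 1/3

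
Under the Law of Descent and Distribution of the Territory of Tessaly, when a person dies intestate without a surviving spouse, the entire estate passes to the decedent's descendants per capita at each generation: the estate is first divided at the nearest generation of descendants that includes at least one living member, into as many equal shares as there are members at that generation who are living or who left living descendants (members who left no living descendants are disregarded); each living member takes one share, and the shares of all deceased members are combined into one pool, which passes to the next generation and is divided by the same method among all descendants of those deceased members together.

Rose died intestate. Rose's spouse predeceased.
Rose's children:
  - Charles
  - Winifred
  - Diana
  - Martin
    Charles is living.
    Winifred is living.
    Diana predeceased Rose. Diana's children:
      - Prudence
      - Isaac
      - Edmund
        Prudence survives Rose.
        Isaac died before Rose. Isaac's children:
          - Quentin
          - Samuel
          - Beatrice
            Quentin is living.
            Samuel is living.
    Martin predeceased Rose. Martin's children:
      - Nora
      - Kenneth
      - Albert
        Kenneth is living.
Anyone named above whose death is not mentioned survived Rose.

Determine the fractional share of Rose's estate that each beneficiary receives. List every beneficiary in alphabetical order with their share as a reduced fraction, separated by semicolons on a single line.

Albert 1/12; Beatrice 1/36; Charles 1/4; Edmund 1/12; Kenneth 1/12; Nora 1/12; Prudence 1/12; Quentin 1/36; Samuel 1/36; Winifred 1/4

There is no surviving spouse, so the entire estate passes to Rose's descendants per capita at each generation.
At generation 1 (Charles, Winifred, Diana, Martin) there are 4 shares of (1)/4 = 1/4 each.
Living: Charles and Winifred — each takes 1/4.
Deceased: Diana and Martin. Their combined 1/2 is pooled and carried to generation 2.
At generation 2 (Prudence, Isaac, Edmund, Nora, Kenneth, Albert) there are 6 shares of (1/2)/6 = 1/12 each.
Living: Prudence, Edmund, Nora, Kenneth, and Albert — each takes 1/12.
Deceased: Isaac. That 1/12 share is carried to generation 3.
At generation 3 (Quentin, Samuel, Beatrice) there are 3 shares of (1/12)/3 = 1/36 each.
Living: Quentin, Samuel, and Beatrice — each takes 1/36.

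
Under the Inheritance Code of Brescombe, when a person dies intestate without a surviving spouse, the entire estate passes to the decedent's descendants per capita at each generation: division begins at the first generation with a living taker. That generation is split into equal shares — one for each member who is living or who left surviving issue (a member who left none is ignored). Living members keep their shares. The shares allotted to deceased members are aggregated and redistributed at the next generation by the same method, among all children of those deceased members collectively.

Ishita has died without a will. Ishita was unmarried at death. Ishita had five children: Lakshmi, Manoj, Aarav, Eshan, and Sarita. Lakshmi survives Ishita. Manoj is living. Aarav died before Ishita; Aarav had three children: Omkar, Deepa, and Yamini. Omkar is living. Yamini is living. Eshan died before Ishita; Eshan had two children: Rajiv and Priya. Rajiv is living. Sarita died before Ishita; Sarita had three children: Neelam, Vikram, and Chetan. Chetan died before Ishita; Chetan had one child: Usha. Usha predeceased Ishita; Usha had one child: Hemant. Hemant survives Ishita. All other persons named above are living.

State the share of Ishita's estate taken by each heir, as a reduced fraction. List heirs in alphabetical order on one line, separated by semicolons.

Deepa 3/40; Hemant 3/40; Lakshmi 1/5; Manoj 1/5; Neelam 3/40; Omkar 3/40; Priya 3/40; Rajiv 3/40; Vikram 3/40; Yamini 3/40

There is no surviving spouse, so the entire estate passes to Ishita's descendants per capita at each generation.
At generation 1 (Lakshmi, Manoj, Aarav, Eshan, Sarita) there are 5 shares of (1)/5 = 1/5 each.
Living: Lakshmi and Manoj — each takes 1/5.
Deceased: Aarav, Eshan, and Sarita. Their combined 3/5 is pooled and carried to generation 2.
At generation 2 (Omkar, Deepa, Yamini, Rajiv, Priya, Neelam, Vikram, Chetan) there are 8 shares of (3/5)/8 = 3/40 each.
Living: Omkar, Deepa, Yamini, Rajiv, Priya, Neelam, and Vikram — each takes 3/40.
Deceased: Chetan. That 3/40 share is carried to generation 3.
At generation 3 (Usha) there are 1 shares of (3/40)/1 = 3/40 each.
Deceased: Usha. That 3/40 share is carried to generation 4.
At generation 4 (Hemant) there are 1 shares of (3/40)/1 = 3/40 each.
Living: Hemant — each takes 3/40.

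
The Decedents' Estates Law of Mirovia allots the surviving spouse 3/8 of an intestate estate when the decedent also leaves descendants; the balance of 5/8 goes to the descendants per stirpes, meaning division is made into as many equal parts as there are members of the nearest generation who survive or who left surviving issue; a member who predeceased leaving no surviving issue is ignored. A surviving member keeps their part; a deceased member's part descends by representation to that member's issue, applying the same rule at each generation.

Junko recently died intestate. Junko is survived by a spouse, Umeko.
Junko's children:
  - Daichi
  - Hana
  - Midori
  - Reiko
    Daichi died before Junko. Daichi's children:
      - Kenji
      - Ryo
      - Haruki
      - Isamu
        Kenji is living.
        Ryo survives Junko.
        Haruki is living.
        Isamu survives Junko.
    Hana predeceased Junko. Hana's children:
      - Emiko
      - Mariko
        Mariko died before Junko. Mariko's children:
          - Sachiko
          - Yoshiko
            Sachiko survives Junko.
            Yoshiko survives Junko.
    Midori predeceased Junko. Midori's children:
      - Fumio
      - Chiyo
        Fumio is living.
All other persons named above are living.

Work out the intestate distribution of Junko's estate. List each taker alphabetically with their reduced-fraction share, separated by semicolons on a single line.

Umeko, as surviving spouse, takes 3/8.
The remaining 5/8 passes to Junko's descendants per stirpes.
The 5/8 is divided into 4 equal shares of 5/32 among Daichi, Hana, Midori, Reiko.
Daichi predeceased; the 5/32 allotted to Daichi's branch passes to Daichi's issue by representation.
The 5/32 is divided into 4 equal shares of 5/128 among Kenji, Ryo, Haruki, Isamu.
Kenji is living and takes 5/128.
Ryo is living and takes 5/128.
Haruki is living and takes 5/128.
Isamu is living and takes 5/128.
Hana predeceased; the 5/32 allotted to Hana's branch passes to Hana's issue by representation.
The 5/32 is divided into 2 equal shares of 5/64 among Emiko, Mariko.
Emiko is living and takes 5/64.
Mariko predeceased; the 5/64 allotted to Mariko's branch passes to Mariko's issue by representation.
The 5/64 is divided into 2 equal shares of 5/128 among Sachiko, Yoshiko.
Sachiko is living and takes 5/128.
Yoshiko is living and takes 5/128.
Midori predeceased; the 5/32 allotted to Midori's branch passes to Midori's issue by representation.
The 5/32 is divided into 2 equal shares of 5/64 among Fumio, Chiyo.
Fumio is living and takes 5/64.
Chiyo is living and takes 5/64.
Reiko is living and takes 5/32.

Chiyo 5/64; Emiko 5/64; Fumio 5/64; Haruki 5/128; Isamu 5/128; Kenji 5/128; Reiko 5/32; Ryo 5/128; Sachiko 5/128; Umeko 3/8; Yoshiko 5/128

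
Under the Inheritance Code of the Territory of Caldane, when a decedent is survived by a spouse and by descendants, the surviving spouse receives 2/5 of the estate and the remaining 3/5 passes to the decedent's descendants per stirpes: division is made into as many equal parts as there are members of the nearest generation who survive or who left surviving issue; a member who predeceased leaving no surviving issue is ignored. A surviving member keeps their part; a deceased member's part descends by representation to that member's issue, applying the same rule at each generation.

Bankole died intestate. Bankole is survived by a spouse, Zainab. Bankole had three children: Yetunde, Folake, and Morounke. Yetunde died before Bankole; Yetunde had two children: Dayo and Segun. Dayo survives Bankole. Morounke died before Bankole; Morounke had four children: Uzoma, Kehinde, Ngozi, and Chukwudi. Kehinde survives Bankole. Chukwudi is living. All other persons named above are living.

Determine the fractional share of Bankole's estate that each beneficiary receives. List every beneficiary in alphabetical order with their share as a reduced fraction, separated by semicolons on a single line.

Zainab, as surviving spouse, takes 2/5.
The remaining 3/5 passes to Bankole's descendants per stirpes.
The 3/5 is divided into 3 equal shares of 1/5 among Yetunde, Folake, Morounke.
Yetunde predeceased; the 1/5 allotted to Yetunde's branch passes to Yetunde's issue by representation.
The 1/5 is divided into 2 equal shares of 1/10 among Dayo, Segun.
Dayo is living and takes 1/10.
Segun is living and takes 1/10.
Folake is living and takes 1/5.
Morounke predeceased; the 1/5 allotted to Morounke's branch passes to Morounke's issue by representation.
The 1/5 is divided into 4 equal shares of 1/20 among Uzoma, Kehinde, Ngozi, Chukwudi.
Uzoma is living and takes 1/20.
Kehinde is living and takes 1/20.
Ngozi is living and takes 1/20.
Chukwudi is living and takes 1/20.

Chukwudi 1/20; Dayo 1/10; Folake 1/5; Kehinde 1/20; Ngozi 1/20; Segun 1/10; Uzoma 1/20; Zainab 2/5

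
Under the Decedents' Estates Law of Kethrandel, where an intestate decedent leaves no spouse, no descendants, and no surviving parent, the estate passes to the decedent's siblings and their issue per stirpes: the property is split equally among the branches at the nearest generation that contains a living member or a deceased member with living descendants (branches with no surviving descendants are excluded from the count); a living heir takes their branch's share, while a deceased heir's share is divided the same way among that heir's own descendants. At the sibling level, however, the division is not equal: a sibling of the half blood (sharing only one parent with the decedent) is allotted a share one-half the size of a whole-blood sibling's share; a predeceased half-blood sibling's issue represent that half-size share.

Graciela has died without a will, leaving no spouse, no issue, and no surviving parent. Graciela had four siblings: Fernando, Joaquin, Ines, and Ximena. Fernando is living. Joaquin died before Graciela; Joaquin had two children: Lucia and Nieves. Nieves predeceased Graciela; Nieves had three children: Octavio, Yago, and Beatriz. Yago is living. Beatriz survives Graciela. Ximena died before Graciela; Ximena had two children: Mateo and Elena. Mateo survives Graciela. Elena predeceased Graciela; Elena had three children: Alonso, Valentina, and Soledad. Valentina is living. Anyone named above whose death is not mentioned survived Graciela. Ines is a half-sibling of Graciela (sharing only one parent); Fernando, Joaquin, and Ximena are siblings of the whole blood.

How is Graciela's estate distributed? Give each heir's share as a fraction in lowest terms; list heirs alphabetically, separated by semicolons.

No spouse, descendants, or parent survives, so the estate passes to Graciela's siblings per stirpes.
Half-blood siblings count for one-half the weight of whole-blood siblings at the initial division.
Dividing 1 in proportion to weights (total weight 7/2): Fernando (weight 1) → 2/7; Joaquin (weight 1) → 2/7; Ines (weight 1/2) → 1/7; Ximena (weight 1) → 2/7.
Fernando is living and takes 2/7.
Joaquin predeceased; the 2/7 allotted to Joaquin's branch passes to Joaquin's issue by representation.
The 2/7 is divided into 2 equal shares of 1/7 among Lucia, Nieves.
Lucia is living and takes 1/7.
Nieves predeceased; the 1/7 allotted to Nieves's branch passes to Nieves's issue by representation.
The 1/7 is divided into 3 equal shares of 1/21 among Octavio, Yago, Beatriz.
Octavio is living and takes 1/21.
Yago is living and takes 1/21.
Beatriz is living and takes 1/21.
Ines is living and takes 1/7.
Ximena predeceased; the 2/7 allotted to Ximena's branch passes to Ximena's issue by representation.
The 2/7 is divided into 2 equal shares of 1/7 among Mateo, Elena.
Mateo is living and takes 1/7.
Elena predeceased; the 1/7 allotted to Elena's branch passes to Elena's issue by representation.
The 1/7 is divided into 3 equal shares of 1/21 among Alonso, Valentina, Soledad.
Alonso is living and takes 1/21.
Valentina is living and takes 1/21.
Soledad is living and takes 1/21.

Alonso 1/21; Beatriz 1/21; Fernando 2/7; Ines 1/7; Lucia 1/7; Mateo 1/7; Octavio 1/21; Soledad 1/21; Valentina 1/21; Yago 1/21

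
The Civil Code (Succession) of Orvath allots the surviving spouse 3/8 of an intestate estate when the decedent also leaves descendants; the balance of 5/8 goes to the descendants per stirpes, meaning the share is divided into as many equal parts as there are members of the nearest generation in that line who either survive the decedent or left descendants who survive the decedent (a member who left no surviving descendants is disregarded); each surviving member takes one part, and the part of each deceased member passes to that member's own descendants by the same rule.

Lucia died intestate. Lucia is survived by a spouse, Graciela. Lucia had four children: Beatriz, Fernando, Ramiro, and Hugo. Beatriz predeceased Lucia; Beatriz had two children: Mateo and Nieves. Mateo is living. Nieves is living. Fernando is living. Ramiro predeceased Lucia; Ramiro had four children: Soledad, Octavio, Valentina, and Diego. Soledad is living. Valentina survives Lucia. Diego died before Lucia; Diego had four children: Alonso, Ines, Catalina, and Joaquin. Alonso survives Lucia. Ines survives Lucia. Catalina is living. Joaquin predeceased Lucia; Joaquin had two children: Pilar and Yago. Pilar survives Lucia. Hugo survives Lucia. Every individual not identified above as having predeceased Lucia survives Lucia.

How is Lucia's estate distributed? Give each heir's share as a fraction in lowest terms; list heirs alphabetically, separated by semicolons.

Alonso 5/512; Catalina 5/512; Fernando 5/32; Graciela 3/8; Hugo 5/32; Ines 5/512; Mateo 5/64; Nieves 5/64; Octavio 5/128; Pilar 5/1024; Soledad 5/128; Valentina 5/128; Yago 5/1024

Graciela, as surviving spouse, takes 3/8.
The remaining 5/8 passes to Lucia's descendants per stirpes.
The 5/8 is divided into 4 equal shares of 5/32 among Beatriz, Fernando, Ramiro, Hugo.
Beatriz predeceased; the 5/32 allotted to Beatriz's branch passes to Beatriz's issue by representation.
The 5/32 is divided into 2 equal shares of 5/64 among Mateo, Nieves.
Mateo is living and takes 5/64.
Nieves is living and takes 5/64.
Fernando is living and takes 5/32.
Ramiro predeceased; the 5/32 allotted to Ramiro's branch passes to Ramiro's issue by representation.
The 5/32 is divided into 4 equal shares of 5/128 among Soledad, Octavio, Valentina, Diego.
Soledad is living and takes 5/128.
Octavio is living and takes 5/128.
Valentina is living and takes 5/128.
Diego predeceased; the 5/128 allotted to Diego's branch passes to Diego's issue by representation.
The 5/128 is divided into 4 equal shares of 5/512 among Alonso, Ines, Catalina, Joaquin.
Alonso is living and takes 5/512.
Ines is living and takes 5/512.
Catalina is living and takes 5/512.
Joaquin predeceased; the 5/512 allotted to Joaquin's branch passes to Joaquin's issue by representation.
The 5/512 is divided into 2 equal shares of 5/1024 among Pilar, Yago.
Pilar is living and takes 5/1024.
Yago is living and takes 5/1024.
Hugo is living and takes 5/32.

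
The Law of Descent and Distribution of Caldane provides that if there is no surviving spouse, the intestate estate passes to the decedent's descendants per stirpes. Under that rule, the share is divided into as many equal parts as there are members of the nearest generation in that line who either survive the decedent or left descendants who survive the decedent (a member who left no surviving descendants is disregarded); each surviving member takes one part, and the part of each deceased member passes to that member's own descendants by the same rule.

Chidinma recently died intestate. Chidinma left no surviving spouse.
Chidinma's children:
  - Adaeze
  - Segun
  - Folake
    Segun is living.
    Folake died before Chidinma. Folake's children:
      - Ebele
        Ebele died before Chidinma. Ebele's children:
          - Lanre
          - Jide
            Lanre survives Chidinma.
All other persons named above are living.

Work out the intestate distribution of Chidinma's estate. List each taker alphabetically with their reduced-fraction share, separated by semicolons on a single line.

Adaeze 1/3; Jide 1/6; Lanre 1/6; Segun 1/3

There is no surviving spouse, so the entire estate passes to Chidinma's descendants per stirpes.
The estate is divided into 3 equal shares of 1/3 among Adaeze, Segun, Folake.
Adaeze is living and takes 1/3.
Segun is living and takes 1/3.
Folake predeceased; the 1/3 allotted to Folake's branch passes to Folake's issue by representation.
Ebele's line is the sole branch at this level, so the full 1/3 passes to Ebele's issue by representation.
The 1/3 is divided into 2 equal shares of 1/6 among Lanre, Jide.
Lanre is living and takes 1/6.
Jide is living and takes 1/6.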